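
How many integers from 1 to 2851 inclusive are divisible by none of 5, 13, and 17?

1981

⌊2851/5⌋ + ⌊2851/13⌋ + ⌊2851/17⌋ − ⌊2851/65⌋ − ⌊2851/85⌋ − ⌊2851/221⌋ + ⌊2851/1105⌋ = 570 + 219 + 167 − 43 − 33 − 12 + 2 = 870
2851 − 870 = 1981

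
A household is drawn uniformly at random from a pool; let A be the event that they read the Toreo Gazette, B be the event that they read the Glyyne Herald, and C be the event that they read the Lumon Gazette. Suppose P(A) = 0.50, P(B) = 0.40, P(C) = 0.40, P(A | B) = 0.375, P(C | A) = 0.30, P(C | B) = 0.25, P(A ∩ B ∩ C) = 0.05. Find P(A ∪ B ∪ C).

0.95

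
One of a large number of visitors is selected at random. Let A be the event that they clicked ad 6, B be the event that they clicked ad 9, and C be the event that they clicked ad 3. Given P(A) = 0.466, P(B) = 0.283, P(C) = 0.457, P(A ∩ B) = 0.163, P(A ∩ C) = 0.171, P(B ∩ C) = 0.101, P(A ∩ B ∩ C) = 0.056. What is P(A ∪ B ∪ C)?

Using inclusion–exclusion:
P(A ∪ B ∪ C) = 0.466 + 0.283 + 0.457 − 0.163 − 0.171 − 0.101 + 0.056 = 0.827

0.827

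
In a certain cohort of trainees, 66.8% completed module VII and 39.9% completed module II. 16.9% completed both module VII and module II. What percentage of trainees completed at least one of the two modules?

89.8%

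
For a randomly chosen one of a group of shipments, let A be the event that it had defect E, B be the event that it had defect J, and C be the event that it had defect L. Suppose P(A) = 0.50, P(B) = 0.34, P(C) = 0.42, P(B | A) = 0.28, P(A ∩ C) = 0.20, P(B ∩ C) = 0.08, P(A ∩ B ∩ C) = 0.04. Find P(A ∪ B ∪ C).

P(A ∩ B) = P(A)·P(B|A) = 0.50 × 0.28 = 0.14
Apply inclusion-exclusion:
P(A ∪ B ∪ C) = 0.50 + 0.34 + 0.42 − 0.14 − 0.20 − 0.08 + 0.04 = 0.88

0.88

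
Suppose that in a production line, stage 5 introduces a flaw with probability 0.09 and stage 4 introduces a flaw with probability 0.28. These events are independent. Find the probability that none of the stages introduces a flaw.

0.6552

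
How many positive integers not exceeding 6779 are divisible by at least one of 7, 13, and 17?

⌊6779/7⌋ + ⌊6779/13⌋ + ⌊6779/17⌋ − ⌊6779/91⌋ − ⌊6779/119⌋ − ⌊6779/221⌋ + ⌊6779/1547⌋ = 968 + 521 + 398 − 74 − 56 − 30 + 4 = 1731

1731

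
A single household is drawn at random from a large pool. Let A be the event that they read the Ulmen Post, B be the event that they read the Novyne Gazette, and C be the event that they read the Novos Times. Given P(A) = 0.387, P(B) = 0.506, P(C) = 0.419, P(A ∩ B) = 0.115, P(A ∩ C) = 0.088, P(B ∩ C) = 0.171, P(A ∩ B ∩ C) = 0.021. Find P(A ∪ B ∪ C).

0.959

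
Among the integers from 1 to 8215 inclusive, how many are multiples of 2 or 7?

⌊8215/2⌋ + ⌊8215/7⌋ − ⌊8215/14⌋ = 4107 + 1173 − 586 = 4694

4694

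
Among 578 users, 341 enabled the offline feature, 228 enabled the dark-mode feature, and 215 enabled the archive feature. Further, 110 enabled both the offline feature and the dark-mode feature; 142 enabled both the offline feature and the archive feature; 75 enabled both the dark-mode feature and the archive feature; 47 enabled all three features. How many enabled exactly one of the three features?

271

Using the inclusion–exclusion count for exactly one event:
N(exactly one) = 341 + 228 + 215 − 2·110 − 2·142 − 2·75 + 3·47 = 271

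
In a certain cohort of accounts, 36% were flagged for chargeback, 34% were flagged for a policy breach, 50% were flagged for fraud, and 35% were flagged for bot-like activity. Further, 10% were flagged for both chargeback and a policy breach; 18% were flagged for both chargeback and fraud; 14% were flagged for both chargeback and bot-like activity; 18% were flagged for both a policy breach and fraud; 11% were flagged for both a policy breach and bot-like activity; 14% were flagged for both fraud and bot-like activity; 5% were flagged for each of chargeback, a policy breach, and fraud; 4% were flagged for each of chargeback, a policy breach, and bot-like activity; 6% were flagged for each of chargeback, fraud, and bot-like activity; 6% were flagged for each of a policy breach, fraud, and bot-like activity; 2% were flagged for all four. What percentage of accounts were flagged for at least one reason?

P(at least one) = 36 + 34 + 50 + 35 − 10 − 18 − 14 − 18 − 11 − 14 + 5 + 4 + 6 + 6 − 2 = 89%

89%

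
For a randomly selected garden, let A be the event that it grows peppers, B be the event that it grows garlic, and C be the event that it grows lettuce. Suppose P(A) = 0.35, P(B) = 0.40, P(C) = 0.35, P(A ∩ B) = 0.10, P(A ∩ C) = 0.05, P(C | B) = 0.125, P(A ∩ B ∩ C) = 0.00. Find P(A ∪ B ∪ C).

P(B ∩ C) = P(B)·P(C|B) = 0.40 × 0.125 = 0.05
P(A ∪ B ∪ C) = 0.35 + 0.40 + 0.35 − 0.10 − 0.05 − 0.05 + 0.00 = 0.90

0.90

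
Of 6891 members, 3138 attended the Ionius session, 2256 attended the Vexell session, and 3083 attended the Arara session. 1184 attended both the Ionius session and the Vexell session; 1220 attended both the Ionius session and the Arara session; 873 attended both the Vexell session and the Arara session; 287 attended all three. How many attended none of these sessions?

Apply inclusion-exclusion:
|at least one| = 3138 + 2256 + 3083 − 1184 − 1220 − 873 + 287 = 5487
None: 6891 − 5487 = 1404

1404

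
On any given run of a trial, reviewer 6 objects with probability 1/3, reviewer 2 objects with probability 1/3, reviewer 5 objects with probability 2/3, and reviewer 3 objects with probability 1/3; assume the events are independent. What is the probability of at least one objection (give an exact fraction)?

73/81

P(none) = (1 − 1/3) × (1 − 1/3) × (1 − 2/3) × (1 − 1/3) = 2/3 × 2/3 × 1/3 × 2/3 = 8/81
P(at least one) = 1 − 8/81 = 73/81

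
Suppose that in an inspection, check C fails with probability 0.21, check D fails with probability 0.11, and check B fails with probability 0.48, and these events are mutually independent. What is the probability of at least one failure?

0.634388

P(none) = (1 − 0.21) × (1 − 0.11) × (1 − 0.48) = 0.79 × 0.89 × 0.52 = 0.365612
P(at least one) = 1 − 0.365612 = 0.634388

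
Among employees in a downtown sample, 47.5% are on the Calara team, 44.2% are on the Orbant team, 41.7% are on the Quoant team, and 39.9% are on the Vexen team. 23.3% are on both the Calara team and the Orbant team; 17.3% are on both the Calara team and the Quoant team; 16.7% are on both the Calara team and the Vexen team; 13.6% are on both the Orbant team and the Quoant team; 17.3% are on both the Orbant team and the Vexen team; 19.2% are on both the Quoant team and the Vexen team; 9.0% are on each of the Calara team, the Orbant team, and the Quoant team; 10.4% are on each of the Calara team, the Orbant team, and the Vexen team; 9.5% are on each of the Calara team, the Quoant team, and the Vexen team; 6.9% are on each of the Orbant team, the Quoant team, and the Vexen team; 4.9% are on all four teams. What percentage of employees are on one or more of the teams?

96.8%

P(≥1) = 47.5 + 44.2 + 41.7 + 39.9 − 23.3 − 17.3 − 16.7 − 13.6 − 17.3 − 19.2 + 9.0 + 10.4 + 9.5 + 6.9 − 4.9 = 96.8%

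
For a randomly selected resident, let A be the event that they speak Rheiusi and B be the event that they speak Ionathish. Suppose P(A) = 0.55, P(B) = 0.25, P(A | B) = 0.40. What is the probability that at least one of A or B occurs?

P(A ∩ B) = P(B)·P(A|B) = 0.25 × 0.40 = 0.10
Inclusion–exclusion gives
P(A ∪ B) = 0.55 + 0.25 − 0.10 = 0.70

0.70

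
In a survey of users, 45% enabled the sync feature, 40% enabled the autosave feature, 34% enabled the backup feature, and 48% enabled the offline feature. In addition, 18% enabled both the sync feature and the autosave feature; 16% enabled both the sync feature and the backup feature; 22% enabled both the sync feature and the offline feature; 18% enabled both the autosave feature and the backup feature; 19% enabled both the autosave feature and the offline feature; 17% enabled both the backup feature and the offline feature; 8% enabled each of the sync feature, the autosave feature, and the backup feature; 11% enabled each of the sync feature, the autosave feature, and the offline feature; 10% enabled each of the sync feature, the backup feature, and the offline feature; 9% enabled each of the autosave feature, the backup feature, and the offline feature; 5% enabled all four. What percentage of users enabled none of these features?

Apply inclusion-exclusion:
P(≥1) = 45 + 40 + 34 + 48 − 18 − 16 − 22 − 18 − 19 − 17 + 8 + 11 + 10 + 9 − 5 = 90%
P(none) = 100% − 90% = 10%

10%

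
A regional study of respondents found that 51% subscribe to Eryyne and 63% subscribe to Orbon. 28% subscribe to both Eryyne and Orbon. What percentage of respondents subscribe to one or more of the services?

Inclusion–exclusion gives
P(at least one) = 51 + 63 − 28 = 86%

86%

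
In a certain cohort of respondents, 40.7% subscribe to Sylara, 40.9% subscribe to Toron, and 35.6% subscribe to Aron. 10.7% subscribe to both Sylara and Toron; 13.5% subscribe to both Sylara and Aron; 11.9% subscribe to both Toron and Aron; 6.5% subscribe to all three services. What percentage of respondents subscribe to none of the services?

Using inclusion–exclusion:
P(union) = 40.7 + 40.9 + 35.6 − 10.7 − 13.5 − 11.9 + 6.5 = 87.6%
P(none) = 100% − 87.6% = 12.4%

12.4%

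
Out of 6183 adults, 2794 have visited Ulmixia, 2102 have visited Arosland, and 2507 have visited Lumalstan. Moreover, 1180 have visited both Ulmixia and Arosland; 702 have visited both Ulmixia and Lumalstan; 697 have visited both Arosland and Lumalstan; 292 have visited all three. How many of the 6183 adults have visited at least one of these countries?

Apply inclusion-exclusion:
|union| = 2794 + 2102 + 2507 − 1180 − 702 − 697 + 292 = 5116

5116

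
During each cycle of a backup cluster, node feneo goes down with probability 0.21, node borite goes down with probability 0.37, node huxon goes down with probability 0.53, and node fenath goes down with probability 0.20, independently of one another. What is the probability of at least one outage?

0.8128648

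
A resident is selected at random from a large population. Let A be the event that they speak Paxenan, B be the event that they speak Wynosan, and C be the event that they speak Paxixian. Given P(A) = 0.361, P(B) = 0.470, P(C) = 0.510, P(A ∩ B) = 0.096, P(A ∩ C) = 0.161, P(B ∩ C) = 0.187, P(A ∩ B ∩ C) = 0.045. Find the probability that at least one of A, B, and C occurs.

0.942

By inclusion-exclusion,
P(A ∪ B ∪ C) = 0.361 + 0.470 + 0.510 − 0.096 − 0.161 − 0.187 + 0.045 = 0.942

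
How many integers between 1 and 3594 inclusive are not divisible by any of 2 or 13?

1659

Using inclusion–exclusion:
1797 + 276 − 138 = 1935
3594 − 1935 = 1659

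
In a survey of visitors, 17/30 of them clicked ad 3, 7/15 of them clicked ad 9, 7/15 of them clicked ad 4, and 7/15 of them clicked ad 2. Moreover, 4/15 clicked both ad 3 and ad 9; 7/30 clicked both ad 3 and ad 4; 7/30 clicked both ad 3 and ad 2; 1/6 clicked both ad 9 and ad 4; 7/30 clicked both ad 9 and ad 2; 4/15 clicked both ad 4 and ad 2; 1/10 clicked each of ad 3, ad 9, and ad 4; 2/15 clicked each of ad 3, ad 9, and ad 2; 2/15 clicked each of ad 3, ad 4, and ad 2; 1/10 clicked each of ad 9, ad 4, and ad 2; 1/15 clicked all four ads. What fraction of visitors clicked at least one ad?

29/30

Using inclusion–exclusion:
P(at least one) = 17/30 + 7/15 + 7/15 + 7/15 − 4/15 − 7/30 − 7/30 − 1/6 − 7/30 − 4/15 + 1/10 + 2/15 + 2/15 + 1/10 − 1/15 = 29/30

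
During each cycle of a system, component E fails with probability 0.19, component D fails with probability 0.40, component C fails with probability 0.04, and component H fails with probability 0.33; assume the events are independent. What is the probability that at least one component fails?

P(none) = (1 − 0.19) × (1 − 0.40) × (1 − 0.04) × (1 − 0.33) = 0.81 × 0.60 × 0.96 × 0.67 = 0.3125952
P(at least one) = 1 − 0.3125952 = 0.6874048

0.6874048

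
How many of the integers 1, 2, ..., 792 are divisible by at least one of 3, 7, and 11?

381

⌊792/3⌋ + ⌊792/7⌋ + ⌊792/11⌋ − ⌊792/21⌋ − ⌊792/33⌋ − ⌊792/77⌋ + ⌊792/231⌋ = 264 + 113 + 72 − 37 − 24 − 10 + 3 = 381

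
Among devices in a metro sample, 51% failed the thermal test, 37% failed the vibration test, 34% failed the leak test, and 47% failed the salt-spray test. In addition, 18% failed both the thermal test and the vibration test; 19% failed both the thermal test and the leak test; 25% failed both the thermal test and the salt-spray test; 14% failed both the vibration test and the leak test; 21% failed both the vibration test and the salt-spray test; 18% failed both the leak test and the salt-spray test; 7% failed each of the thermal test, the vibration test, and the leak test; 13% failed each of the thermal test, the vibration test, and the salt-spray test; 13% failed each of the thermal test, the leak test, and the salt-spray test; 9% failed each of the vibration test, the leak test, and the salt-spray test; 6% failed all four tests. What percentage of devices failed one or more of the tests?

90%

By inclusion-exclusion,
P(at least one) = 51 + 37 + 34 + 47 − 18 − 19 − 25 − 14 − 21 − 18 + 7 + 13 + 13 + 9 − 6 = 90%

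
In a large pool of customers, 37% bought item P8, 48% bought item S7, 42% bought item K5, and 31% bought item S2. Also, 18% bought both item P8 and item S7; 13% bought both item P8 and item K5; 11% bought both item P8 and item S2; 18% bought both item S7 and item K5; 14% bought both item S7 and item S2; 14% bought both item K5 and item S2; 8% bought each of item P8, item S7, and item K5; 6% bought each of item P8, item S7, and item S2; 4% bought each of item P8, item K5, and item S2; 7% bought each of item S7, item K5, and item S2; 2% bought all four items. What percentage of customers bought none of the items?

7%

P(≥1) = 37 + 48 + 42 + 31 − 18 − 13 − 11 − 18 − 14 − 14 + 8 + 6 + 4 + 7 − 2 = 93%
P(none) = 100% − 93% = 7%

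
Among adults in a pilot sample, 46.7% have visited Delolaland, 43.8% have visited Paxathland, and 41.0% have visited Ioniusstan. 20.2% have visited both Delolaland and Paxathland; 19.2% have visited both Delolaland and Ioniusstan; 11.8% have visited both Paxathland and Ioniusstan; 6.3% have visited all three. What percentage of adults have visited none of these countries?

P(union) = 46.7 + 43.8 + 41.0 − 20.2 − 19.2 − 11.8 + 6.3 = 86.6%
P(none) = 100% − 86.6% = 13.4%

13.4%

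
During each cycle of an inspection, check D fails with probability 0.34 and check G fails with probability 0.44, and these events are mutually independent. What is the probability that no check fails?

Independence gives P(none) = ∏(1 − pᵢ).
P(none) = (1 − 0.34) × (1 − 0.44) = 0.66 × 0.56 = 0.3696

0.3696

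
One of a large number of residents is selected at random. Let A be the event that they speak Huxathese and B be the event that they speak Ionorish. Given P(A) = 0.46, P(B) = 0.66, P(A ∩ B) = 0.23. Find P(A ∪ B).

0.89

P(A ∪ B) = 0.46 + 0.66 − 0.23 = 0.89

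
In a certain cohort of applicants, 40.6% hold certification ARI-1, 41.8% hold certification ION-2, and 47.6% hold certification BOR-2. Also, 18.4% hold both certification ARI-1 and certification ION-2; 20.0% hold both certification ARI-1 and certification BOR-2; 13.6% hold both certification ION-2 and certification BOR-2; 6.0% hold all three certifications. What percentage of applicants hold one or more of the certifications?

Inclusion–exclusion gives
P(≥1) = 40.6 + 41.8 + 47.6 − 18.4 − 20.0 − 13.6 + 6.0 = 84.0%

84.0%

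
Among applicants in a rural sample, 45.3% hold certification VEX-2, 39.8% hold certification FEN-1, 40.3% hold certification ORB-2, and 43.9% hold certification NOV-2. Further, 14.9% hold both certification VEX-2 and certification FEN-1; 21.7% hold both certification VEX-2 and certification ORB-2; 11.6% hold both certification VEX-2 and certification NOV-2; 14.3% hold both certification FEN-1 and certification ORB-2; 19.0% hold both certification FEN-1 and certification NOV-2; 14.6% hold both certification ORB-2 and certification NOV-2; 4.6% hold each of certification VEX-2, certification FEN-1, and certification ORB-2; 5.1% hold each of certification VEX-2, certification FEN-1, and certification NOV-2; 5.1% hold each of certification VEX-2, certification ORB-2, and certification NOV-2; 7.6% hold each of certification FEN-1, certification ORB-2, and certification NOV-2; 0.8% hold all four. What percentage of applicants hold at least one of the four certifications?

By inclusion-exclusion,
P(union) = 45.3 + 39.8 + 40.3 + 43.9 − 14.9 − 21.7 − 11.6 − 14.3 − 19.0 − 14.6 + 4.6 + 5.1 + 5.1 + 7.6 − 0.8 = 94.8%

94.8%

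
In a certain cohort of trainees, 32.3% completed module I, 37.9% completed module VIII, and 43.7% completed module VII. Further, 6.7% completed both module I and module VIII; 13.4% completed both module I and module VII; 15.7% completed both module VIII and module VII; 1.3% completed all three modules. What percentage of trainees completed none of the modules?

20.6%

Inclusion–exclusion gives
P(≥1) = 32.3 + 37.9 + 43.7 − 6.7 − 13.4 − 15.7 + 1.3 = 79.4%
P(none) = 100% − 79.4% = 20.6%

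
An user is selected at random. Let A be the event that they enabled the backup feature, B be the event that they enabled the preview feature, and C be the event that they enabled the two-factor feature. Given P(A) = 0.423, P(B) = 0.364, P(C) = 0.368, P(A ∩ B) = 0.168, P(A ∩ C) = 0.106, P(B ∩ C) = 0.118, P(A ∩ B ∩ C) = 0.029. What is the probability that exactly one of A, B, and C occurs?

Using the inclusion–exclusion count for exactly one event:
P(exactly one) = 0.423 + 0.364 + 0.368 − 2·0.168 − 2·0.106 − 2·0.118 + 3·0.029 = 0.458

0.458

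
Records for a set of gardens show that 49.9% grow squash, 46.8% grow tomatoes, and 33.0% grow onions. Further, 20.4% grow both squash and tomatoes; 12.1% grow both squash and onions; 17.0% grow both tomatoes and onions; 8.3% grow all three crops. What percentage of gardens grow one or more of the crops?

By inclusion–exclusion:
P(≥1) = 49.9 + 46.8 + 33.0 − 20.4 − 12.1 − 17.0 + 8.3 = 88.5%

88.5%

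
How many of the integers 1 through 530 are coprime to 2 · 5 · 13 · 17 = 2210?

184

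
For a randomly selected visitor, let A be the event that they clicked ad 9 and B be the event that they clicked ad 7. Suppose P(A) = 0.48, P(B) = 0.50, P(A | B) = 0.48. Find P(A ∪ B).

P(A ∩ B) = P(B)·P(A|B) = 0.50 × 0.48 = 0.24
P(A ∪ B) = 0.48 + 0.50 − 0.24 = 0.74

0.74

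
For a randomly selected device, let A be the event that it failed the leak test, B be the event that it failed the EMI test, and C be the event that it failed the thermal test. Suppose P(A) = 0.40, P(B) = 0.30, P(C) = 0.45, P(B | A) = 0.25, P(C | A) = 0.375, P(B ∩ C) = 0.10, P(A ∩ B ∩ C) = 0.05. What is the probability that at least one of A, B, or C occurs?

P(A ∩ B) = P(A)·P(B|A) = 0.40 × 0.25 = 0.10
P(A ∩ C) = P(A)·P(C|A) = 0.40 × 0.375 = 0.15
P(A ∪ B ∪ C) = 0.40 + 0.30 + 0.45 − 0.10 − 0.15 − 0.10 + 0.05 = 0.85

0.85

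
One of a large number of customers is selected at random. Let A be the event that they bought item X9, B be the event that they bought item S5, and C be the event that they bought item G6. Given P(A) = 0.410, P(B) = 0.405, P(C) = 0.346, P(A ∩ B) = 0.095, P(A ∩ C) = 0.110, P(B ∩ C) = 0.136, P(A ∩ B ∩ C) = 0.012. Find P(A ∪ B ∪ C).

0.832

By inclusion–exclusion:
P(A ∪ B ∪ C) = 0.410 + 0.405 + 0.346 − 0.095 − 0.110 − 0.136 + 0.012 = 0.832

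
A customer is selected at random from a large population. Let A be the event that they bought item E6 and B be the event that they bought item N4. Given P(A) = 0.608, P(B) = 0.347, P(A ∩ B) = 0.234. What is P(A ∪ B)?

0.721

P(A ∪ B) = 0.608 + 0.347 − 0.234 = 0.721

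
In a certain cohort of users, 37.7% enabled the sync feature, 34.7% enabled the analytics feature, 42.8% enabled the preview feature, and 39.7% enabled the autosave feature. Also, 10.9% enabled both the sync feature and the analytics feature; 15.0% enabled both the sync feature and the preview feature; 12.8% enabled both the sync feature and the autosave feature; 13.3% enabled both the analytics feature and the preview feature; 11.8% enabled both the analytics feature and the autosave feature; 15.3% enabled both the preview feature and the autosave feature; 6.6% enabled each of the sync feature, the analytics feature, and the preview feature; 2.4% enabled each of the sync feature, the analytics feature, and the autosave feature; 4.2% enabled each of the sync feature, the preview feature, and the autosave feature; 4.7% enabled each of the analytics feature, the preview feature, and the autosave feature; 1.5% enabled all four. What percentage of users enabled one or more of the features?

92.2%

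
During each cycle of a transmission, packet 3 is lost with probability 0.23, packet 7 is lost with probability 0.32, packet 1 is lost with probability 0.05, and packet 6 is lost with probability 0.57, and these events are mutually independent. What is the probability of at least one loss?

P(none) = (1 − 0.23) × (1 − 0.32) × (1 − 0.05) × (1 − 0.57) = 0.77 × 0.68 × 0.95 × 0.43 = 0.2138906
P(at least one) = 1 − 0.2138906 = 0.7861094

0.7861094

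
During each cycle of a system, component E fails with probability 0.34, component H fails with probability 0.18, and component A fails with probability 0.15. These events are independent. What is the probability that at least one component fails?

0.53998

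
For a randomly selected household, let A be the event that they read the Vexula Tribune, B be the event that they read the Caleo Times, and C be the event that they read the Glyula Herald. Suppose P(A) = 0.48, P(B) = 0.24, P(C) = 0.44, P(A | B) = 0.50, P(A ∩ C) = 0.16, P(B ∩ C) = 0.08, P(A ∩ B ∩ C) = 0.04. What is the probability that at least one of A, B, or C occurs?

P(A ∩ B) = P(B)·P(A|B) = 0.24 × 0.50 = 0.12
Apply inclusion-exclusion:
P(A ∪ B ∪ C) = 0.48 + 0.24 + 0.44 − 0.12 − 0.16 − 0.08 + 0.04 = 0.84

0.84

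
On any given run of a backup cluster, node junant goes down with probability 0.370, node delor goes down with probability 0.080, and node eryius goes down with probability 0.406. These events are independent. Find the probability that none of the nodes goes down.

P(none) = (1 − 0.370) × (1 − 0.080) × (1 − 0.406) = 0.630 × 0.920 × 0.594 = 0.3442824

0.3442824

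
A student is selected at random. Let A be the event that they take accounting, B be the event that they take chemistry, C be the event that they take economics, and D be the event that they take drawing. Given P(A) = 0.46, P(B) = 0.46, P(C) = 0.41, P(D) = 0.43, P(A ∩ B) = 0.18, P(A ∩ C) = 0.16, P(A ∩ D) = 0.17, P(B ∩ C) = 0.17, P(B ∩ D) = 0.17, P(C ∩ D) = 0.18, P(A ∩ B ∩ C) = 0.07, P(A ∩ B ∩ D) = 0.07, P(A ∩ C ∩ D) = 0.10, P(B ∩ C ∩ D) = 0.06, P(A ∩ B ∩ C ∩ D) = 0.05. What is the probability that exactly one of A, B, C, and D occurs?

0.40

By inclusion–exclusion (exactly-one form):
P(exactly one) = 0.46 + 0.46 + 0.41 + 0.43 − 2·0.18 − 2·0.16 − 2·0.17 − 2·0.17 − 2·0.17 − 2·0.18 + 3·0.07 + 3·0.07 + 3·0.10 + 3·0.06 − 4·0.05 = 0.40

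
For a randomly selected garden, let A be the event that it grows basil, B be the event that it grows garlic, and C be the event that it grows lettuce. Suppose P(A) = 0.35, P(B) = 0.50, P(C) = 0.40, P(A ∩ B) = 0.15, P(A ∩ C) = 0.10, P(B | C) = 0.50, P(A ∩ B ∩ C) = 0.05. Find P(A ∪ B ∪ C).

0.85

P(B ∩ C) = P(C)·P(B|C) = 0.40 × 0.50 = 0.20
Inclusion–exclusion gives
P(A ∪ B ∪ C) = 0.35 + 0.50 + 0.40 − 0.15 − 0.10 − 0.20 + 0.05 = 0.85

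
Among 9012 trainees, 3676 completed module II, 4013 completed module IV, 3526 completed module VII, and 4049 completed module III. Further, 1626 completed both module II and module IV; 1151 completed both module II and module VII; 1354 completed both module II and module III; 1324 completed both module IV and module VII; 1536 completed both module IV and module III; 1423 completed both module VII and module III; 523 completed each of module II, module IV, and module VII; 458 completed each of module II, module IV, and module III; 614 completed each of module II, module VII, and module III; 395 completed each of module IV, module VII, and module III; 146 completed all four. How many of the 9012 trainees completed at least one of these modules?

|at least one| = 3676 + 4013 + 3526 + 4049 − 1626 − 1151 − 1354 − 1324 − 1536 − 1423 + 523 + 458 + 614 + 395 − 146 = 8694

8694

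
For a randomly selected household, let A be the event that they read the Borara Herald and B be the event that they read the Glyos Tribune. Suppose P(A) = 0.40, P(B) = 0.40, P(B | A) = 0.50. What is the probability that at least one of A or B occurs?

0.60

P(A ∩ B) = P(A)·P(B|A) = 0.40 × 0.50 = 0.20
P(A ∪ B) = 0.40 + 0.40 − 0.20 = 0.60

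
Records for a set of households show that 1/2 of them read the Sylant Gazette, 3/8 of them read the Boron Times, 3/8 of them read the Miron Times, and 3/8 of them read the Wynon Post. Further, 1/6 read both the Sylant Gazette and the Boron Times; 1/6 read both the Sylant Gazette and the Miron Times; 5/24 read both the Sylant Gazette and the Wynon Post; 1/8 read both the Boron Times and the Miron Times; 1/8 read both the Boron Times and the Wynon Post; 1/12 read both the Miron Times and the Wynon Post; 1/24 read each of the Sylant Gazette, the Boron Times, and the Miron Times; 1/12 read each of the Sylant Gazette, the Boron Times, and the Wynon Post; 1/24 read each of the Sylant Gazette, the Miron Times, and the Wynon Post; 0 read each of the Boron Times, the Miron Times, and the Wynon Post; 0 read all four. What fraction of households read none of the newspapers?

Apply inclusion-exclusion:
P(≥1) = 1/2 + 3/8 + 3/8 + 3/8 − 1/6 − 1/6 − 5/24 − 1/8 − 1/8 − 1/12 + 1/24 + 1/12 + 1/24 + 0 − 0 = 11/12
P(none) = 1 − 11/12 = 1/12

1/12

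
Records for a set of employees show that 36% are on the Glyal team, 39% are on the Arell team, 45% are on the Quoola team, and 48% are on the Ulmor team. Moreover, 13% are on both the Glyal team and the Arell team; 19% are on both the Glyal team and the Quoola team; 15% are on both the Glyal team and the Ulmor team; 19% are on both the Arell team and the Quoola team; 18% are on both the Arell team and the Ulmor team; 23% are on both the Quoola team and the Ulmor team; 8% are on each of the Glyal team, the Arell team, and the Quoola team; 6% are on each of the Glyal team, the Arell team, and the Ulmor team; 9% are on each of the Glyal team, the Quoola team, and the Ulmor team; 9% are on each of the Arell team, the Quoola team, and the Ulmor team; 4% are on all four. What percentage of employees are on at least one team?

P(union) = 36 + 39 + 45 + 48 − 13 − 19 − 15 − 19 − 18 − 23 + 8 + 6 + 9 + 9 − 4 = 89%

89%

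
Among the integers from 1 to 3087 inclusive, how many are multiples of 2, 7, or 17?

Using inclusion–exclusion:
floor(3087/2) + floor(3087/7) + floor(3087/17) − floor(3087/14) − floor(3087/34) − floor(3087/119) + floor(3087/238) = 1543 + 441 + 181 − 220 − 90 − 25 + 12 = 1842

1842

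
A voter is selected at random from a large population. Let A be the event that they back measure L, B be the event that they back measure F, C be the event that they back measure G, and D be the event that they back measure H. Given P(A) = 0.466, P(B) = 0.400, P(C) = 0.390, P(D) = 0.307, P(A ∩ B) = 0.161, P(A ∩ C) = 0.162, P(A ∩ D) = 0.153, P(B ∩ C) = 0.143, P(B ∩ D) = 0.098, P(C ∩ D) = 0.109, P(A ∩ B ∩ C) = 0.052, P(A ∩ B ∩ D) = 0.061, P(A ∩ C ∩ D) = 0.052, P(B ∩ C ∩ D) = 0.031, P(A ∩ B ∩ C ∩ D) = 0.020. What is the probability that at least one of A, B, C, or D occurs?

P(A ∪ B ∪ C ∪ D) = 0.466 + 0.400 + 0.390 + 0.307 − 0.161 − 0.162 − 0.153 − 0.143 − 0.098 − 0.109 + 0.052 + 0.061 + 0.052 + 0.031 − 0.020 = 0.913

0.913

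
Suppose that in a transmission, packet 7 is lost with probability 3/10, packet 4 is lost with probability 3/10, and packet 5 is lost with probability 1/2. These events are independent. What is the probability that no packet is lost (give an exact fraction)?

P(none) = (1 − 3/10) × (1 − 3/10) × (1 − 1/2) = 7/10 × 7/10 × 1/2 = 49/200

49/200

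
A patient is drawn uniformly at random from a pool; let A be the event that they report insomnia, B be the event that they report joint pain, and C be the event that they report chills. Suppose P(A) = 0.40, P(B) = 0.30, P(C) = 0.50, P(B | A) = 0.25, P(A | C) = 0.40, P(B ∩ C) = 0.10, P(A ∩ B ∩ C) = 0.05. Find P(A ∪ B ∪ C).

0.85

P(A ∩ B) = P(A)·P(B|A) = 0.40 × 0.25 = 0.10
P(A ∩ C) = P(C)·P(A|C) = 0.50 × 0.40 = 0.20
By inclusion-exclusion,
P(A ∪ B ∪ C) = 0.40 + 0.30 + 0.50 − 0.10 − 0.20 − 0.10 + 0.05 = 0.85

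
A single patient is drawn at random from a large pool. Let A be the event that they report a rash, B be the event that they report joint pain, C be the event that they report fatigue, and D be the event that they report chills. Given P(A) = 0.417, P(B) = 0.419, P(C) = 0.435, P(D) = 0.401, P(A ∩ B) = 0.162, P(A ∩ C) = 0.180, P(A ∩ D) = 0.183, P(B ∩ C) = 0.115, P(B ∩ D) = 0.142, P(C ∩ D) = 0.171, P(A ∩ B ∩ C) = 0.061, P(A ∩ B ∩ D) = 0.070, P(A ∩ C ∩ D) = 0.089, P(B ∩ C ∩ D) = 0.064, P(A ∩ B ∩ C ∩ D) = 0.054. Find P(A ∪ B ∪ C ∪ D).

0.949

P(A ∪ B ∪ C ∪ D) = 0.417 + 0.419 + 0.435 + 0.401 − 0.162 − 0.180 − 0.183 − 0.115 − 0.142 − 0.171 + 0.061 + 0.070 + 0.089 + 0.064 − 0.054 = 0.949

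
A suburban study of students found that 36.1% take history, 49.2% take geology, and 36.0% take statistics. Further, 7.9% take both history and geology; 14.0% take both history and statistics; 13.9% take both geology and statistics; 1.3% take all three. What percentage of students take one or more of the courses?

86.8%

P(union) = 36.1 + 49.2 + 36.0 − 7.9 − 14.0 − 13.9 + 1.3 = 86.8%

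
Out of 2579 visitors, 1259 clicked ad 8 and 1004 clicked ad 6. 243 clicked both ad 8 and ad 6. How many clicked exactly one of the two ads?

Using the inclusion–exclusion count for exactly one event:
N(exactly one) = 1259 + 1004 − 2·243 = 1777

1777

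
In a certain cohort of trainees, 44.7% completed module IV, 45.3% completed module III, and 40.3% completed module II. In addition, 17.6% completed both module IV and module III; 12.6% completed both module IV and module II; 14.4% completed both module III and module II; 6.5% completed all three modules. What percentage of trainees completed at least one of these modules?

92.2%

Apply inclusion-exclusion:
P(union) = 44.7 + 45.3 + 40.3 − 17.6 − 12.6 − 14.4 + 6.5 = 92.2%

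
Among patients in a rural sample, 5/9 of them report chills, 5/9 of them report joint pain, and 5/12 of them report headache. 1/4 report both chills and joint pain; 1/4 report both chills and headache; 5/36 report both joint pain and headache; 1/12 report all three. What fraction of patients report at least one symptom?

35/36

By inclusion–exclusion:
P(at least one) = 5/9 + 5/9 + 5/12 − 1/4 − 1/4 − 5/36 + 1/12 = 35/36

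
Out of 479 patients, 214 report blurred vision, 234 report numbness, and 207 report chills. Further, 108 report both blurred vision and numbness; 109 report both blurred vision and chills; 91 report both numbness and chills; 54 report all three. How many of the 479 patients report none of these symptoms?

78

|at least one| = 214 + 234 + 207 − 108 − 109 − 91 + 54 = 401
None: 479 − 401 = 78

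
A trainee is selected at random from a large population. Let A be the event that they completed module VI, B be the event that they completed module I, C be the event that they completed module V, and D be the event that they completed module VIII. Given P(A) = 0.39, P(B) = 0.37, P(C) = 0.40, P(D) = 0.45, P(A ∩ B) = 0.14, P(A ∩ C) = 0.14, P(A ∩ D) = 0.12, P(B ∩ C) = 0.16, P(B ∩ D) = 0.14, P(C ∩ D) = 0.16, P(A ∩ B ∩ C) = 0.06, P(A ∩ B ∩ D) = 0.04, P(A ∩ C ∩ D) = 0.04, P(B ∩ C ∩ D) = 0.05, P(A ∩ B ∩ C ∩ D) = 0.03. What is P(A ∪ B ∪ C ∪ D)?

Apply inclusion-exclusion:
P(A ∪ B ∪ C ∪ D) = 0.39 + 0.37 + 0.40 + 0.45 − 0.14 − 0.14 − 0.12 − 0.16 − 0.14 − 0.16 + 0.06 + 0.04 + 0.04 + 0.05 − 0.03 = 0.91

0.91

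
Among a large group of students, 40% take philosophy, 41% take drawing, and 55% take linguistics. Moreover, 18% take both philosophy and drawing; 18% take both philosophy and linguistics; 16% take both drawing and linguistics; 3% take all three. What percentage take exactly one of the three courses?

41%

Using the inclusion–exclusion count for exactly one event:
P(exactly one) = 40 + 41 + 55 − 2·18 − 2·18 − 2·16 + 3·3 = 41%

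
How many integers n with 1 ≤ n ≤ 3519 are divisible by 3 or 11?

floor(3519/3) + floor(3519/11) − floor(3519/33) = 1173 + 319 − 106 = 1386

1386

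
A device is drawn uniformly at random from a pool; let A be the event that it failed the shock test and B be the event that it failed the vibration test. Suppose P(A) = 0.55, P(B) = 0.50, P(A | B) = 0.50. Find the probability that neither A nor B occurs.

P(A ∩ B) = P(B)·P(A|B) = 0.50 × 0.50 = 0.25
Using inclusion–exclusion:
P(A ∪ B) = 0.55 + 0.50 − 0.25 = 0.80
P(none) = 1 − 0.80 = 0.20

0.20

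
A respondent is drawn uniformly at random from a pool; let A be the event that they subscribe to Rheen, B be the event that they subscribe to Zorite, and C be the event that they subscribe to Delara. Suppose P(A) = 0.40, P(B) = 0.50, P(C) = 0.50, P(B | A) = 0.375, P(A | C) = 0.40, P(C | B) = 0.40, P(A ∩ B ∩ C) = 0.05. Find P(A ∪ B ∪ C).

P(A ∩ B) = P(A)·P(B|A) = 0.40 × 0.375 = 0.15
P(A ∩ C) = P(C)·P(A|C) = 0.50 × 0.40 = 0.20
P(B ∩ C) = P(B)·P(C|B) = 0.50 × 0.40 = 0.20
By inclusion–exclusion:
P(A ∪ B ∪ C) = 0.40 + 0.50 + 0.50 − 0.15 − 0.20 − 0.20 + 0.05 = 0.90

0.90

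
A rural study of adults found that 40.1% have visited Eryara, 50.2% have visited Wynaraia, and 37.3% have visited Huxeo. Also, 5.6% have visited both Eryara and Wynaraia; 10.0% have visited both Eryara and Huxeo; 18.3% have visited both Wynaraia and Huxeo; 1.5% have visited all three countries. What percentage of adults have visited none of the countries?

4.8%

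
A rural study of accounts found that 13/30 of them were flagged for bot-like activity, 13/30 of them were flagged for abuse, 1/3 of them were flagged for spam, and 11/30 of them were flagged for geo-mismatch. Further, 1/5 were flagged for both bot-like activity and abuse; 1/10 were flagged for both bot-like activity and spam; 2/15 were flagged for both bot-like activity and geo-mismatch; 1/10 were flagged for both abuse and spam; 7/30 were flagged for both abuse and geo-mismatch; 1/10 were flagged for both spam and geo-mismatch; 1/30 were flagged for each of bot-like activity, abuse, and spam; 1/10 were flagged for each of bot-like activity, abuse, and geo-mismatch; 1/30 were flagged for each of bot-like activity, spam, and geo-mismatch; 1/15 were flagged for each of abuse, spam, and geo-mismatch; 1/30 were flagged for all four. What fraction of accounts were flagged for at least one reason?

By inclusion-exclusion,
P(union) = 13/30 + 13/30 + 1/3 + 11/30 − 1/5 − 1/10 − 2/15 − 1/10 − 7/30 − 1/10 + 1/30 + 1/10 + 1/30 + 1/15 − 1/30 = 9/10

9/10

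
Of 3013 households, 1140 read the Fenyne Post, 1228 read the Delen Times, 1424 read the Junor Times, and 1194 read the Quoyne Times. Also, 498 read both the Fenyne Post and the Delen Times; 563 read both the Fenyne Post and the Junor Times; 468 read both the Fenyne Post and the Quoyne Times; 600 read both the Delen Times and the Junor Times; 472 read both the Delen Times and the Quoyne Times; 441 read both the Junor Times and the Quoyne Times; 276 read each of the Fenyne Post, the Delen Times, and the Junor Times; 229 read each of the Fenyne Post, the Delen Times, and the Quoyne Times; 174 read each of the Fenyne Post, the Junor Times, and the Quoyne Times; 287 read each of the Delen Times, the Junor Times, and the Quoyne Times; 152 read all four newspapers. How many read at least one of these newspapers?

2758

Using inclusion–exclusion:
|union| = 1140 + 1228 + 1424 + 1194 − 498 − 563 − 468 − 600 − 472 − 441 + 276 + 229 + 174 + 287 − 152 = 2758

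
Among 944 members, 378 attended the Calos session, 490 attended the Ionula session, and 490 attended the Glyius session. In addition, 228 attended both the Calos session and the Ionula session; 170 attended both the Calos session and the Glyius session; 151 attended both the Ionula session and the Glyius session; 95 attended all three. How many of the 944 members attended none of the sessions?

40

Inclusion–exclusion gives
|at least one| = 378 + 490 + 490 − 228 − 170 − 151 + 95 = 904
None: 944 − 904 = 40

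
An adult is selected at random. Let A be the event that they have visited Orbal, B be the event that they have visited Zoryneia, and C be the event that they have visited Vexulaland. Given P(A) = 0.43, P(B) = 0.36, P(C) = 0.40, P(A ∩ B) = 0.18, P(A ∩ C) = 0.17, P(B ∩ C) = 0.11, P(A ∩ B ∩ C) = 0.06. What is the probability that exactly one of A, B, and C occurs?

Using the inclusion–exclusion count for exactly one event:
P(exactly one) = 0.43 + 0.36 + 0.40 − 2·0.18 − 2·0.17 − 2·0.11 + 3·0.06 = 0.45

0.45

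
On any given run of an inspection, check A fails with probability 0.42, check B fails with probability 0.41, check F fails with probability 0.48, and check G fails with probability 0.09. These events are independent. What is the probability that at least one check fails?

0.83807096

P(none) = (1 − 0.42) × (1 − 0.41) × (1 − 0.48) × (1 − 0.09) = 0.58 × 0.59 × 0.52 × 0.91 = 0.16192904
P(at least one) = 1 − 0.16192904 = 0.83807096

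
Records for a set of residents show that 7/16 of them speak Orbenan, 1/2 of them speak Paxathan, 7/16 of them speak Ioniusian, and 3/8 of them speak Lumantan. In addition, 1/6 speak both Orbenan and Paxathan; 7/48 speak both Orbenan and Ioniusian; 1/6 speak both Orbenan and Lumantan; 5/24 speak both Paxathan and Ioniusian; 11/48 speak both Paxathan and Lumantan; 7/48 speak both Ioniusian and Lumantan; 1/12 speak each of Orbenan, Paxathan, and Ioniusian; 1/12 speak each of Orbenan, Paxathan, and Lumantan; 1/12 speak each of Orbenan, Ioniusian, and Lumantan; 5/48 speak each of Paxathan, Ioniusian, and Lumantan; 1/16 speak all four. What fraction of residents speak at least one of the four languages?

47/48

By inclusion-exclusion,
P(at least one) = 7/16 + 1/2 + 7/16 + 3/8 − 1/6 − 7/48 − 1/6 − 5/24 − 11/48 − 7/48 + 1/12 + 1/12 + 1/12 + 5/48 − 1/16 = 47/48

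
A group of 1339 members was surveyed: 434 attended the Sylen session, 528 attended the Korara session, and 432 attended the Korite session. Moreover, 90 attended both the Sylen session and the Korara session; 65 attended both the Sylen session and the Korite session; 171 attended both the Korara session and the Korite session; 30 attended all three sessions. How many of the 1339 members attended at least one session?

1098

Using inclusion–exclusion:
|at least one| = 434 + 528 + 432 − 90 − 65 − 171 + 30 = 1098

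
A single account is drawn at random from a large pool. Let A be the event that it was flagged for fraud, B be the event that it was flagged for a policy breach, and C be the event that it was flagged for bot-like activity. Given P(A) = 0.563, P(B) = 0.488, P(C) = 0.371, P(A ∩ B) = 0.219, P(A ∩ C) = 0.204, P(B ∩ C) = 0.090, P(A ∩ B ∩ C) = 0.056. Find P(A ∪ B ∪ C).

Using inclusion–exclusion:
P(A ∪ B ∪ C) = 0.563 + 0.488 + 0.371 − 0.219 − 0.204 − 0.090 + 0.056 = 0.965

0.965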